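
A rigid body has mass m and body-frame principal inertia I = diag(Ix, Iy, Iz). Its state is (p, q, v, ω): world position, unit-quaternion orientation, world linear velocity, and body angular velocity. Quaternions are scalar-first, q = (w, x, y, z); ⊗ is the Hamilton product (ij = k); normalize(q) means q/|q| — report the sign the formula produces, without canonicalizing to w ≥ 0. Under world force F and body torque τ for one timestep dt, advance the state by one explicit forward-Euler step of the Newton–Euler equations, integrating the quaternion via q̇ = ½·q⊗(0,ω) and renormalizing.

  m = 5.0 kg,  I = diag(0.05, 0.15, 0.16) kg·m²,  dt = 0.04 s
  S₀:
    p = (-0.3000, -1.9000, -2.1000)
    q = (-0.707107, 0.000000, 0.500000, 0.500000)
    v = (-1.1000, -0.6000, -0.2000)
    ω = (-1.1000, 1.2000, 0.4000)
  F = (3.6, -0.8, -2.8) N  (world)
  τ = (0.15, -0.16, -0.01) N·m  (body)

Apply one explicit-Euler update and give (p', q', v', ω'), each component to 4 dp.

linear accel F/m = (0.7200, -0.1600, -0.5600)
p + v·dt = (-0.3440, -1.9240, -2.1080)
v + (F/m)dt = (-1.0712, -0.6064, -0.2224)
(τ − ω×Iω)/I = (2.9040, -1.3893, 0.7625)
ω + α·dt = (-0.9838, 1.1444, 0.4305)
Hamilton product q⊗(0,ω) = (-0.8000000, 0.3778177, -1.3985284, 0.2671572)
updated quaternion q' = (-0.7227, 0.0076, 0.4718, 0.5051)

p' = (-0.3440, -1.9240, -2.1080)
q' = (-0.7227, 0.0076, 0.4718, 0.5051)
v' = (-1.0712, -0.6064, -0.2224)
ω' = (-0.9838, 1.1444, 0.4305)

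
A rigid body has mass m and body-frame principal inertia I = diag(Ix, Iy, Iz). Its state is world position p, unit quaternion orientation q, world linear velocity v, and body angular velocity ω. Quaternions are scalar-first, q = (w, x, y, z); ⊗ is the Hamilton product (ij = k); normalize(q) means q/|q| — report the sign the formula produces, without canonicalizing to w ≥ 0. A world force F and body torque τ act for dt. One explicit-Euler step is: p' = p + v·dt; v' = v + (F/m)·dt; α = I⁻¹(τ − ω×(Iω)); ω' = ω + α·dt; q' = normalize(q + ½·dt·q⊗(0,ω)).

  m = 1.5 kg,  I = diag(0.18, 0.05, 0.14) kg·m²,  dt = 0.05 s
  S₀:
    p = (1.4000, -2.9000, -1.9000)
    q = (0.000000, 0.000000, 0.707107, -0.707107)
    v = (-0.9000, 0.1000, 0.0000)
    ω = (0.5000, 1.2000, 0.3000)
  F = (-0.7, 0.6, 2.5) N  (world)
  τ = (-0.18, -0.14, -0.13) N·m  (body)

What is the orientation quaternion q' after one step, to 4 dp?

q' = (-0.0159, 0.0265, 0.6979, -0.7155)

2q̇ = q⊗(0,ω) = (-0.6363963, 1.0606605, -0.3535535, -0.3535535)
q + ½dt·q⊗(0,ω), renormalized = (-0.0159, 0.0265, 0.6979, -0.7155)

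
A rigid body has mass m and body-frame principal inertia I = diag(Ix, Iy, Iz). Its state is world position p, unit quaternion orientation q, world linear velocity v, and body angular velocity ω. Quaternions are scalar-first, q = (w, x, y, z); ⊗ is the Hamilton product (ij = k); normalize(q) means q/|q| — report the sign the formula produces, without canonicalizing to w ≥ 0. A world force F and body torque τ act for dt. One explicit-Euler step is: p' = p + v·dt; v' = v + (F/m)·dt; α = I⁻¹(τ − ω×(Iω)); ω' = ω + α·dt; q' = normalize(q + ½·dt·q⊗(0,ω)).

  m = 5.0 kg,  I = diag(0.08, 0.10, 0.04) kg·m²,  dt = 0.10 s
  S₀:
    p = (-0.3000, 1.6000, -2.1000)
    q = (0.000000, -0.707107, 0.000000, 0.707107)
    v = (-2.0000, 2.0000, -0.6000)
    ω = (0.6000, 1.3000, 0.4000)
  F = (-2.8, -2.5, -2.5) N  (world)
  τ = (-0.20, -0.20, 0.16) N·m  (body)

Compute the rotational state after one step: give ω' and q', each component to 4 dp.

ω' = (0.3890, 1.0904, 0.7610)
q' = (0.0071, -0.7510, 0.0353, 0.6593)

gyro term ω×Iω = (-0.0312, 0.0096, 0.0156)
α = I⁻¹(τ − ω×Iω) = (-2.1100, -2.0960, 3.6100)
ω' = ω + α·dt = (0.3890, 1.0904, 0.7610)
2q̇ = q⊗(0,ω) = (0.1414214, -0.9192391, 0.7071070, -0.9192391)
updated quaternion q' = (0.0071, -0.7510, 0.0353, 0.6593)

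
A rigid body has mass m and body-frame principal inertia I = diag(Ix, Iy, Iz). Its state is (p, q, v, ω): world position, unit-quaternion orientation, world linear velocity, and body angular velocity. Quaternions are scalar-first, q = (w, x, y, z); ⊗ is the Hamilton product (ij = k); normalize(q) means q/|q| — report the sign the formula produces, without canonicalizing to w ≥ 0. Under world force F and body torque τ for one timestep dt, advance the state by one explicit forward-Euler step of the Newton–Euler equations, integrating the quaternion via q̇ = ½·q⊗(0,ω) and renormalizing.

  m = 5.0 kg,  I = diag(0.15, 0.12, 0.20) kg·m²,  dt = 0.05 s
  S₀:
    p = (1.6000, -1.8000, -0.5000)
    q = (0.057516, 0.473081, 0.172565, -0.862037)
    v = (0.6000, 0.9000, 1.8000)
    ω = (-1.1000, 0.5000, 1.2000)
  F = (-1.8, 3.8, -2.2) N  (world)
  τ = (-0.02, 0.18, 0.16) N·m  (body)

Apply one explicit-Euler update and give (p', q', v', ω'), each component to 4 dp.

precession coupling ω×(Iω) = (0.0480, 0.0660, 0.0165)
α = I⁻¹(τ − ω×Iω) = (-0.4533, 0.9500, 0.7175)
ω' = ω + α·dt = (-1.1227, 0.5475, 1.2359)
Hamilton product q⊗(0,ω) = (1.4685510, 0.5748289, 0.4093015, 0.4953812)
q + ½dt·q⊗(0,ω), renormalized = (0.0941, 0.4870, 0.1826, -0.8489)
linear accel F/m = (-0.3600, 0.7600, -0.4400)
p + v·dt = (1.6300, -1.7550, -0.4100)
v' = v + a·dt = (0.5820, 0.9380, 1.7780)

p' = (1.6300, -1.7550, -0.4100)
q' = (0.0941, 0.4870, 0.1826, -0.8489)
v' = (0.5820, 0.9380, 1.7780)
ω' = (-1.1227, 0.5475, 1.2359)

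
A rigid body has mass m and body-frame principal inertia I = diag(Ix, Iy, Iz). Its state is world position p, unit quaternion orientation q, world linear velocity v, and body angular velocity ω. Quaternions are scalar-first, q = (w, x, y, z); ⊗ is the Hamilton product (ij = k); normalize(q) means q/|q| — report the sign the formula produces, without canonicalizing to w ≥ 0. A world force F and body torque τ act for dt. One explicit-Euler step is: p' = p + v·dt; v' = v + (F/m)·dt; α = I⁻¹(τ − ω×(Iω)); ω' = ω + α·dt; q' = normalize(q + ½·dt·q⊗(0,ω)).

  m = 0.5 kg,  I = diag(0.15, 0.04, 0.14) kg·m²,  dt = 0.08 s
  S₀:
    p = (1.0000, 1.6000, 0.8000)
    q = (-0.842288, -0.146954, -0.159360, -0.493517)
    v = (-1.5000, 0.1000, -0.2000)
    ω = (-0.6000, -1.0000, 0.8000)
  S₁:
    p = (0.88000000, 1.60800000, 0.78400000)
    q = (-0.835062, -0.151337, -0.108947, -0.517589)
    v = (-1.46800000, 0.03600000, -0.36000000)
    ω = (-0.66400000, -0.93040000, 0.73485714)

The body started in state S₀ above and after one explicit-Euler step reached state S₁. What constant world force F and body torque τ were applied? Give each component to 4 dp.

F = (0.2000, -0.4000, -1.0000)
τ = (-0.2000, 0.0300, -0.1800)

Δv = v₁−v₀ = (0.03200000, -0.06400000, -0.16000000)
F = m·Δv/dt = (0.2000, -0.4000, -1.0000)
rate change Δω = (-0.06400000, 0.06960000, -0.06514286)
ω₀×(Iω₀) = (-0.0800, -0.0048, -0.0660)
applied torque τ = (-0.2000, 0.0300, -0.1800)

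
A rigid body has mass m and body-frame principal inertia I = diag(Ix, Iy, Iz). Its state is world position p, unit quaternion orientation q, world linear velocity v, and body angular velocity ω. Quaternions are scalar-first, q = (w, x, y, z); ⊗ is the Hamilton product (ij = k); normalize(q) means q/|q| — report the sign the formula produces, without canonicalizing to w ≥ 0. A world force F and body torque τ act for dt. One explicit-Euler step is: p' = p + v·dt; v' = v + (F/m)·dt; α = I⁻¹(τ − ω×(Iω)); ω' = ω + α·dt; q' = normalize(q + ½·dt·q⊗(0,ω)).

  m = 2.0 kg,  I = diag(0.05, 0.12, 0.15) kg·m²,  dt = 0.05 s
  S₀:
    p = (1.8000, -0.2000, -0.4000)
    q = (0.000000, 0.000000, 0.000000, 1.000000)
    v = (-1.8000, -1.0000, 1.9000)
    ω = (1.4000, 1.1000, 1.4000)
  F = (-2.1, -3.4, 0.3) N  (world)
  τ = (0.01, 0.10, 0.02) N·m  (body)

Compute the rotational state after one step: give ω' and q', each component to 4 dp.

ω' = (1.3638, 1.2233, 1.3707)
q' = (-0.0349, -0.0275, 0.0349, 0.9984)

angular accel α = (-0.7240, 2.4667, -0.5853)
ω' = ω + α·dt = (1.3638, 1.2233, 1.3707)
q⊗(0,ω) = (-1.4000000, -1.1000000, 1.4000000, 0.0000000)
q + ½dt·q⊗(0,ω), renormalized = (-0.0349, -0.0275, 0.0349, 0.9984)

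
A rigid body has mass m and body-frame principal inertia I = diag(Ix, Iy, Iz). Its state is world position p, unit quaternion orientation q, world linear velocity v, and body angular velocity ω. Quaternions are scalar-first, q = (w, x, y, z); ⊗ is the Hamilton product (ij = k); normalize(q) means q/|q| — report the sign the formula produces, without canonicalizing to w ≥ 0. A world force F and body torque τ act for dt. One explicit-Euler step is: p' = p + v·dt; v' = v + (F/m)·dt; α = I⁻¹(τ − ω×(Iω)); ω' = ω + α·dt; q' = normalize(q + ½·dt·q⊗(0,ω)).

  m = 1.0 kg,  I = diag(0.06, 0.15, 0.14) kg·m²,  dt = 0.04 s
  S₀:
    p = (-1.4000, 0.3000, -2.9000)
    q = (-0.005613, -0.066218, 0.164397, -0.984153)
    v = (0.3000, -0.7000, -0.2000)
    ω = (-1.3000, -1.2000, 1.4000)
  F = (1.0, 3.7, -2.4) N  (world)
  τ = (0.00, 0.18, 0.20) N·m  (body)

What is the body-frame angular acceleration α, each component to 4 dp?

α = (-0.2800, 0.2293, 0.4257)

precession coupling ω×(Iω) = (0.0168, 0.1456, 0.1404)
(τ − ω×Iω)/I = (-0.2800, 0.2293, 0.4257)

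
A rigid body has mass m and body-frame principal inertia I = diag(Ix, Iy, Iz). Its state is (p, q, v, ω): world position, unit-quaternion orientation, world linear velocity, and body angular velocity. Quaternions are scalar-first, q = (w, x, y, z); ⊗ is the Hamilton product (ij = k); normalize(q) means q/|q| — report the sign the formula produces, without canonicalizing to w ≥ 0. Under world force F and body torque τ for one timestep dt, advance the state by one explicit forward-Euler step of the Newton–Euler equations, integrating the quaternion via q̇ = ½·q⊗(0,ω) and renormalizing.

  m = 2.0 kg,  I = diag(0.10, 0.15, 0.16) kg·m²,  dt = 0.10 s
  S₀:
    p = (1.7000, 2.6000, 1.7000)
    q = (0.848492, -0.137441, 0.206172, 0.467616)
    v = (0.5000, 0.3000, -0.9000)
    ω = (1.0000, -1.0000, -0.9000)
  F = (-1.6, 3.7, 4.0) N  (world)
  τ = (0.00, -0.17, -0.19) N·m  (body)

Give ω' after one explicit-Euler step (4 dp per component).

ω' = (0.9910, -1.1493, -0.9875)

ω×(Iω) gyroscopic = (0.0090, 0.0540, -0.0500)
angular accel α = (-0.0900, -1.4933, -0.8750)
ω + α·dt = (0.9910, -1.1493, -0.9875)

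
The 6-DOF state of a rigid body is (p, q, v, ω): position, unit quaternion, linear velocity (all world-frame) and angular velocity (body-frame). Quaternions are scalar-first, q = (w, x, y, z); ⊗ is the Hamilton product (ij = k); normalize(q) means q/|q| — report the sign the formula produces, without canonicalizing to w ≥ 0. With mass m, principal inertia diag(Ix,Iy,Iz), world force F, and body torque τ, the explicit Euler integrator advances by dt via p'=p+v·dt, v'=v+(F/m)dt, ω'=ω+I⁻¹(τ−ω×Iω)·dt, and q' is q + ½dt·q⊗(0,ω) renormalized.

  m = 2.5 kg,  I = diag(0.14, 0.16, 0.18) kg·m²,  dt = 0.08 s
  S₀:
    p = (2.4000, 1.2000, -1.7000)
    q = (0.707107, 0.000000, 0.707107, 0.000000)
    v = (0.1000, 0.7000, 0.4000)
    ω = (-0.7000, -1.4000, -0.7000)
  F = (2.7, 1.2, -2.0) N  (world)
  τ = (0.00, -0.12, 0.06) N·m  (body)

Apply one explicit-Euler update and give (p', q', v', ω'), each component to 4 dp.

linear accel F/m = (1.0800, 0.4800, -0.8000)
p' = p + v·dt = (2.4080, 1.2560, -1.6680)
v' = v + a·dt = (0.1864, 0.7384, 0.3360)
(τ − ω×Iω)/I = (-0.1400, -0.6275, 0.2244)
new body rate ω' = (-0.7112, -1.4502, -0.6820)
q⊗(0,ω) = (0.9899498, -0.9899498, -0.9899498, 0.0000000)
q' = normalize(q + ½dt·q⊗(0,ω)) = (0.7450, -0.0395, 0.6659, 0.0000)

p' = (2.4080, 1.2560, -1.6680)
q' = (0.7450, -0.0395, 0.6659, 0.0000)
v' = (0.1864, 0.7384, 0.3360)
ω' = (-0.7112, -1.4502, -0.6820)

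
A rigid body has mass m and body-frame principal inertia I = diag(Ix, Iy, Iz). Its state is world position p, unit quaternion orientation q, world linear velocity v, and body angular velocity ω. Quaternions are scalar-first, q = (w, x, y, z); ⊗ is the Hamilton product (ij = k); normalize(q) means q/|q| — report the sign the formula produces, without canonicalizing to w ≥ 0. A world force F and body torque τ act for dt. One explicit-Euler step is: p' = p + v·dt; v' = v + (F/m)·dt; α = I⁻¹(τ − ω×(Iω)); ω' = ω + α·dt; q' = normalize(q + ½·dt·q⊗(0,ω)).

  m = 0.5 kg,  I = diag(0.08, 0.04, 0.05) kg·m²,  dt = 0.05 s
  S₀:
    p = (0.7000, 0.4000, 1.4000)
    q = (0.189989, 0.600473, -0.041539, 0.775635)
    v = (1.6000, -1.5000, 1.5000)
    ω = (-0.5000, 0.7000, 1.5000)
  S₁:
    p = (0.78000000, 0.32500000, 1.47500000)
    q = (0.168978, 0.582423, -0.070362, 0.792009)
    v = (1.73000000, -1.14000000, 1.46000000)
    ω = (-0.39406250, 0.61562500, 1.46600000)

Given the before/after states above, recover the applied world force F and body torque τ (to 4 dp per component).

Δv = v₁−v₀ = (0.13000000, 0.36000000, -0.04000000)
applied force F = (1.3000, 3.6000, -0.4000)
ω₁ − ω₀ = (0.10593750, -0.08437500, -0.03400000)
I·α + gyro = (0.1800, -0.0900, -0.0200)

F = (1.3000, 3.6000, -0.4000)
τ = (0.1800, -0.0900, -0.0200)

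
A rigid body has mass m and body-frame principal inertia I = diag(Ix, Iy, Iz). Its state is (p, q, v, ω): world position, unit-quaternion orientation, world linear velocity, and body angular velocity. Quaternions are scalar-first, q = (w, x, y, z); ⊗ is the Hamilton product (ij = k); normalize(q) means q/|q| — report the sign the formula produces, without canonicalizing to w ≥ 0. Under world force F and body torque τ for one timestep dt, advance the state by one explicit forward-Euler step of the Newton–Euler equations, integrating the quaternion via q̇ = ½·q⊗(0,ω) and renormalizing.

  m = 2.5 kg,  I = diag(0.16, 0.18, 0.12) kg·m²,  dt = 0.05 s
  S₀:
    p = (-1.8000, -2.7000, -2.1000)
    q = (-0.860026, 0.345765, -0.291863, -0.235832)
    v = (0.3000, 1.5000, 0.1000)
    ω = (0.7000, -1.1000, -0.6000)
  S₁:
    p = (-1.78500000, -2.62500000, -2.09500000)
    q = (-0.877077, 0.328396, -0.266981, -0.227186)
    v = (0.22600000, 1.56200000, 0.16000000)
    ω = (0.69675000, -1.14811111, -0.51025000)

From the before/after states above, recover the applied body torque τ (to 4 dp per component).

τ = (-0.0500, -0.1900, 0.2000)

ω₁ − ω₀ = (-0.00325000, -0.04811111, 0.08975000)
I·α + gyro = (-0.0500, -0.1900, 0.2000)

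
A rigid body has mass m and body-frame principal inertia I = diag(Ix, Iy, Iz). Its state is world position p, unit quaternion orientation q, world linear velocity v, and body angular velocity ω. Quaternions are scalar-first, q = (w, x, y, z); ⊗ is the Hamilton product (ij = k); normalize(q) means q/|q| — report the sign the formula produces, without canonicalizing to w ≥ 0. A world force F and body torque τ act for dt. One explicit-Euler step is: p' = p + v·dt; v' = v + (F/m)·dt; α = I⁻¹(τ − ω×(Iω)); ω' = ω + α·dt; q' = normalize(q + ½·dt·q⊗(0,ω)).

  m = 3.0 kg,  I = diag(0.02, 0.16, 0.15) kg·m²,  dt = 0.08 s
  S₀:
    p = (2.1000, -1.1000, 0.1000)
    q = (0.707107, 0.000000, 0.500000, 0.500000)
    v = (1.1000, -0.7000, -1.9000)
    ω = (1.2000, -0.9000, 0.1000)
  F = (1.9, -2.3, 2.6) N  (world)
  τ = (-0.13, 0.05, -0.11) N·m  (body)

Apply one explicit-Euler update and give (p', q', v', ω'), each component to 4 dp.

a = (0.6333, -0.7667, 0.8667)
p' = p + v·dt = (2.1880, -1.1560, -0.0520)
v' = v + a·dt = (1.1507, -0.7613, -1.8307)
gyro term ω×Iω = (0.0009, -0.0156, -0.1512)
angular accel α = (-6.5450, 0.4100, 0.2747)
ω + α·dt = (0.6764, -0.8672, 0.1220)
q⊗(0,ω) = (0.4000000, 1.3485284, -0.0363963, -0.5292893)
q' = normalize(q + ½dt·q⊗(0,ω)) = (0.7218, 0.0538, 0.4976, 0.4780)

p' = (2.1880, -1.1560, -0.0520)
q' = (0.7218, 0.0538, 0.4976, 0.4780)
v' = (1.1507, -0.7613, -1.8307)
ω' = (0.6764, -0.8672, 0.1220)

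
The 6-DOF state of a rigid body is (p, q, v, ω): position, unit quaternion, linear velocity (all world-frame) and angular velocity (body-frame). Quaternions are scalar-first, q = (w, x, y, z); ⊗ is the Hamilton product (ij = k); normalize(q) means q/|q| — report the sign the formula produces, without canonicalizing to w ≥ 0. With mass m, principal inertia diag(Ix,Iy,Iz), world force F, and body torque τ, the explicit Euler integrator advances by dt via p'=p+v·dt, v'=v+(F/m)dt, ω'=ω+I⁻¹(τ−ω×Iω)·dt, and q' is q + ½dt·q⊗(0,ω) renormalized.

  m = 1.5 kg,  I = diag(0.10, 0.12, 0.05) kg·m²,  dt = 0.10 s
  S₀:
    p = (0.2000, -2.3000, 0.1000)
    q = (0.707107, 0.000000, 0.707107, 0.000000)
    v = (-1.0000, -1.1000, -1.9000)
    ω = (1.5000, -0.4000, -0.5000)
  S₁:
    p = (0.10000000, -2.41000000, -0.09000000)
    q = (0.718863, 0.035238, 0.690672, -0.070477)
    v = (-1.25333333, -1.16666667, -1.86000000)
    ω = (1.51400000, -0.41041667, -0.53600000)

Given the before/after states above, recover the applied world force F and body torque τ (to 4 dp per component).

v₁ − v₀ = (-0.25333333, -0.06666667, 0.04000000)
applied force F = (-3.8000, -1.0000, 0.6000)
Δω = ω₁−ω₀ = (0.01400000, -0.01041667, -0.03600000)
I·α + gyro = (0.0000, -0.0500, -0.0300)

F = (-3.8000, -1.0000, 0.6000)
τ = (0.0000, -0.0500, -0.0300)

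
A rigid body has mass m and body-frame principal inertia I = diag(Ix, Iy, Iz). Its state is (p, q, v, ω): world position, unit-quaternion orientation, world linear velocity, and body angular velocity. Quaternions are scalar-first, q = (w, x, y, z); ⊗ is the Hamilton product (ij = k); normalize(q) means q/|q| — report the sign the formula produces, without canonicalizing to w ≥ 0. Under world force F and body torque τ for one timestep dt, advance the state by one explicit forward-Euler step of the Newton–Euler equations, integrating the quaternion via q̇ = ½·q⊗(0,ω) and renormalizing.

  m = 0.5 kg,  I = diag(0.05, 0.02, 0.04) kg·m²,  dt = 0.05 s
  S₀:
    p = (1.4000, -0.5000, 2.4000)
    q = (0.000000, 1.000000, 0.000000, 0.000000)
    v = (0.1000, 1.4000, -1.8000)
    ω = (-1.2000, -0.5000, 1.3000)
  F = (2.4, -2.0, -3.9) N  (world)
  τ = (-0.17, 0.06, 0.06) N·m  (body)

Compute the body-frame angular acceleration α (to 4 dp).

gyro term ω×Iω = (-0.0130, -0.0156, -0.0180)
(τ − ω×Iω)/I = (-3.1400, 3.7800, 1.9500)

α = (-3.1400, 3.7800, 1.9500)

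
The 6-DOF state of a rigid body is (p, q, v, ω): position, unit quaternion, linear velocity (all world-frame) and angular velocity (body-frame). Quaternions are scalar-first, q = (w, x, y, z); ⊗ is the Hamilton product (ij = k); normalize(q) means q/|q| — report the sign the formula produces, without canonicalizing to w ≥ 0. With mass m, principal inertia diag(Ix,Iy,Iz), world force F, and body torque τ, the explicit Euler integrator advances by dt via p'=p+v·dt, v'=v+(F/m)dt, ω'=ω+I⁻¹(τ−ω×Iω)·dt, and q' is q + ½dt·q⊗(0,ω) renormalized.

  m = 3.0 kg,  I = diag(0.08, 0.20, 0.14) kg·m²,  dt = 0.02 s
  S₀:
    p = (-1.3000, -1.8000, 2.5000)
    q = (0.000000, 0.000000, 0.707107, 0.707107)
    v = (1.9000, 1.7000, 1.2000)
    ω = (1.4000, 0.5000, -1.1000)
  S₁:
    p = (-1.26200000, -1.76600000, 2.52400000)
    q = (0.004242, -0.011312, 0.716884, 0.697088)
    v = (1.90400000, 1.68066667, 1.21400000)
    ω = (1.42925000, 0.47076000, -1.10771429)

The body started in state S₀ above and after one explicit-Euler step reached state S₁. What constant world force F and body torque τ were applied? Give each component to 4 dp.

rate change Δω = (0.02925000, -0.02924000, -0.00771429)
applied torque τ = (0.1500, -0.2000, 0.0300)
Δv = v₁−v₀ = (0.00400000, -0.01933333, 0.01400000)
F = m·Δv/dt = (0.6000, -2.9000, 2.1000)

F = (0.6000, -2.9000, 2.1000)
τ = (0.1500, -0.2000, 0.0300)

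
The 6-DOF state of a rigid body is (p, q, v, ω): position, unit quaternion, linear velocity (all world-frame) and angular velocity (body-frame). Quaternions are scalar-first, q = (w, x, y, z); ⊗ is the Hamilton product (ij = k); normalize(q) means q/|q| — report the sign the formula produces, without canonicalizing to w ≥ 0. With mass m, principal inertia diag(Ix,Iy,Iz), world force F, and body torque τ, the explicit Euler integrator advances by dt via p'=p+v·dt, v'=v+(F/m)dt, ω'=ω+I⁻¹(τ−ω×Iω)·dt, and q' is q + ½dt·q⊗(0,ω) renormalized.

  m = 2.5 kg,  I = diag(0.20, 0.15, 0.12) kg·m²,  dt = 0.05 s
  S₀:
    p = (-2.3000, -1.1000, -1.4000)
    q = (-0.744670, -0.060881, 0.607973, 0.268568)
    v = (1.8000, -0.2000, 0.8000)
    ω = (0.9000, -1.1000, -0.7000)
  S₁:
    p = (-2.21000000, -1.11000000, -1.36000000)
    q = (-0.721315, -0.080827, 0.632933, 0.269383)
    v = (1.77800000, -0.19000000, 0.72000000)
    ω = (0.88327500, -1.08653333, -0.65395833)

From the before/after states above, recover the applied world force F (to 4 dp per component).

v₁ − v₀ = (-0.02200000, 0.01000000, -0.08000000)
m·(v₁−v₀)/dt = (-1.1000, 0.5000, -4.0000)

F = (-1.1000, 0.5000, -4.0000)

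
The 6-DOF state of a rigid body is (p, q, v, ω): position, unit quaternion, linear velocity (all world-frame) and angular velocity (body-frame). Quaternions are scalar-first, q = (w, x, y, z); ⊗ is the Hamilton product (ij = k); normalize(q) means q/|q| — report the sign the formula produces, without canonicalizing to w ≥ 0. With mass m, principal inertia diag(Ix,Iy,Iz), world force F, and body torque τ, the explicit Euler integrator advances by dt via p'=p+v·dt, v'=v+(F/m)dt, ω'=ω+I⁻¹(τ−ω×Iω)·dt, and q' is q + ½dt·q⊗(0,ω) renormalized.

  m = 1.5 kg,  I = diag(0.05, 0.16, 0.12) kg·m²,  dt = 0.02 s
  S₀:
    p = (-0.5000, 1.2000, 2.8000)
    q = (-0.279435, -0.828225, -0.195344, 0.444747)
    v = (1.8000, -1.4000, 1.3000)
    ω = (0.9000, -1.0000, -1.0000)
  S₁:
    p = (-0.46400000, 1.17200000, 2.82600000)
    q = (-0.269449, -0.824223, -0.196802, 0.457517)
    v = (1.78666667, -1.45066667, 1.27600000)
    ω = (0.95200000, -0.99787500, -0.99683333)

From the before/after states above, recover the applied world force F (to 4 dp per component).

Δv = v₁−v₀ = (-0.01333333, -0.05066667, -0.02400000)
F = m·Δv/dt = (-1.0000, -3.8000, -1.8000)

F = (-1.0000, -3.8000, -1.8000)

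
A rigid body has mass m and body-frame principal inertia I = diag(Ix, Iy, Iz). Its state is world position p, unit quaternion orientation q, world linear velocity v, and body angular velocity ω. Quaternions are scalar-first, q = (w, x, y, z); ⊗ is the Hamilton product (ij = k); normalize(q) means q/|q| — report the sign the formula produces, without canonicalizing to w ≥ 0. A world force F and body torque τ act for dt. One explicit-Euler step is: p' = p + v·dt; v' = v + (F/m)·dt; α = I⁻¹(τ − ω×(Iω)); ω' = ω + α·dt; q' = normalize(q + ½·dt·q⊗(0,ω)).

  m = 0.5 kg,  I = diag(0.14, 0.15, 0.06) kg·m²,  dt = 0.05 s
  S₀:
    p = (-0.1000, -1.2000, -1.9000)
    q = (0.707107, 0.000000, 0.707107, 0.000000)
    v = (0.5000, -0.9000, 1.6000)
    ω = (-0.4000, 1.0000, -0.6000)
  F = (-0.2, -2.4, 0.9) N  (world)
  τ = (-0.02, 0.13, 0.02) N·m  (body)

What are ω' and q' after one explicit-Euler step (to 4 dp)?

precession coupling ω×(Iω) = (0.0540, 0.0192, -0.0040)
α = I⁻¹(τ − ω×Iω) = (-0.5286, 0.7387, 0.4000)
ω + α·dt = (-0.4264, 1.0369, -0.5800)
q⊗(0,ω) = (-0.7071070, -0.7071070, 0.7071070, -0.1414214)
q + ½dt·q⊗(0,ω), renormalized = (0.6891, -0.0177, 0.7244, -0.0035)

ω' = (-0.4264, 1.0369, -0.5800)
q' = (0.6891, -0.0177, 0.7244, -0.0035)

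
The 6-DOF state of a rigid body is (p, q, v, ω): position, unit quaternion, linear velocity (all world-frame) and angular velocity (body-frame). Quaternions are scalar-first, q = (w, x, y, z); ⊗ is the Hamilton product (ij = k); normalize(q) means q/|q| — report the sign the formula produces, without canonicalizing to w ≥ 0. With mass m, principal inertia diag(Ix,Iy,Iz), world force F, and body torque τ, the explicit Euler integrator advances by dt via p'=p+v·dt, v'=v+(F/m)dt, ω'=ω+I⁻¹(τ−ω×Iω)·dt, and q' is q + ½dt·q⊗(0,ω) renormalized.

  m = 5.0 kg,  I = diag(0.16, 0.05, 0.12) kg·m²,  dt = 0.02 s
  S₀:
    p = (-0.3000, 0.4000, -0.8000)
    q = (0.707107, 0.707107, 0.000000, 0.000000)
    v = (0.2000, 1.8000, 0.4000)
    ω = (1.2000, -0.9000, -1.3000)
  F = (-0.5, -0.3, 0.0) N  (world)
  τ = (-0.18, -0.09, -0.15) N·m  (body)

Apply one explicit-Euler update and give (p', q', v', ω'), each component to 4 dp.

p' = (-0.2960, 0.4360, -0.7920)
q' = (0.6985, 0.7155, 0.0028, -0.0156)
v' = (0.1980, 1.7988, 0.4000)
ω' = (1.1673, -0.9110, -1.3448)

precession coupling ω×(Iω) = (0.0819, -0.0624, 0.1188)
(τ − ω×Iω)/I = (-1.6369, -0.5520, -2.2400)
ω + α·dt = (1.1673, -0.9110, -1.3448)
q⊗(0,ω) = (-0.8485284, 0.8485284, 0.2828428, -1.5556354)
updated quaternion q' = (0.6985, 0.7155, 0.0028, -0.0156)
p' = p + v·dt = (-0.2960, 0.4360, -0.7920)
v' = v + a·dt = (0.1980, 1.7988, 0.4000)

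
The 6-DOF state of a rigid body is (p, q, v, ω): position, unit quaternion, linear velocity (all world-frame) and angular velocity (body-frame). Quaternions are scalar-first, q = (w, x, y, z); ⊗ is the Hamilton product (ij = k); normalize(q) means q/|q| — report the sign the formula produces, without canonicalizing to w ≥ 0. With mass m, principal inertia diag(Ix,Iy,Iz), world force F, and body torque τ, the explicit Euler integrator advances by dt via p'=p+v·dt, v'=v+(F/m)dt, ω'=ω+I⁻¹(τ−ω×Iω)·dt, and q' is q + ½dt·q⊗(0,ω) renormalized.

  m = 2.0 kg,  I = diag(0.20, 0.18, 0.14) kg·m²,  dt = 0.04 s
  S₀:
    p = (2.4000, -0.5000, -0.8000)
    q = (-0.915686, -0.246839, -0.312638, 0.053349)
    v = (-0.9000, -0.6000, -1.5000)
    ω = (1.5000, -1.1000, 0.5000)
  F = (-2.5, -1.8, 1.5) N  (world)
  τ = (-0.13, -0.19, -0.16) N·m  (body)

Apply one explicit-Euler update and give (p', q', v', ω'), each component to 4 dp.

p' = (2.3640, -0.5240, -0.8600)
q' = (-0.9150, -0.2761, -0.2882, 0.0590)
v' = (-0.9500, -0.6360, -1.4700)
ω' = (1.4696, -1.1522, 0.4449)

ω×(Iω) gyroscopic = (0.0220, 0.0450, 0.0330)
(τ − ω×Iω)/I = (-0.7600, -1.3056, -1.3786)
ω' = ω + α·dt = (1.4696, -1.1522, 0.4449)
Hamilton product q⊗(0,ω) = (-0.0003178, -1.4711641, 1.2106976, 0.2826369)
q + ½dt·q⊗(0,ω), renormalized = (-0.9150, -0.2761, -0.2882, 0.0590)
p' = p + v·dt = (2.3640, -0.5240, -0.8600)
new velocity v' = (-0.9500, -0.6360, -1.4700)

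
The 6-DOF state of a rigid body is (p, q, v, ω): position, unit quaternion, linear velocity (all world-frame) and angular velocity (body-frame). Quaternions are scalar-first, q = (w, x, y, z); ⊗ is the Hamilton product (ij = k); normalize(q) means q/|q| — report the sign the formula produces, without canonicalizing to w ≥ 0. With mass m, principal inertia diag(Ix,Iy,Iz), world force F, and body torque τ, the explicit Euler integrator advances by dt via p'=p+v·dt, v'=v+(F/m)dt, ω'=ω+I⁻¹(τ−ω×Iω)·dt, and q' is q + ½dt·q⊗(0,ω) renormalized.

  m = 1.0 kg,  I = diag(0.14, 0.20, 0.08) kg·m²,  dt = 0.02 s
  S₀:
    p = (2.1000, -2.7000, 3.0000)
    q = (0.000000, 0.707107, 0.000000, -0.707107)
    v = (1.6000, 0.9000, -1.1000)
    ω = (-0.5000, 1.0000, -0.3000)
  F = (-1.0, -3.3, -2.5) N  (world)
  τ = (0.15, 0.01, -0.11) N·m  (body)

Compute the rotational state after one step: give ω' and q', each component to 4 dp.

ω' = (-0.4837, 1.0001, -0.3200)
q' = (0.0014, 0.7141, 0.0057, -0.7000)

gyro term ω×Iω = (0.0360, 0.0090, -0.0300)
angular accel α = (0.8143, 0.0050, -1.0000)
new body rate ω' = (-0.4837, 1.0001, -0.3200)
q⊗(0,ω) = (0.1414214, 0.7071070, 0.5656856, 0.7071070)
q' = normalize(q + ½dt·q⊗(0,ω)) = (0.0014, 0.7141, 0.0057, -0.7000)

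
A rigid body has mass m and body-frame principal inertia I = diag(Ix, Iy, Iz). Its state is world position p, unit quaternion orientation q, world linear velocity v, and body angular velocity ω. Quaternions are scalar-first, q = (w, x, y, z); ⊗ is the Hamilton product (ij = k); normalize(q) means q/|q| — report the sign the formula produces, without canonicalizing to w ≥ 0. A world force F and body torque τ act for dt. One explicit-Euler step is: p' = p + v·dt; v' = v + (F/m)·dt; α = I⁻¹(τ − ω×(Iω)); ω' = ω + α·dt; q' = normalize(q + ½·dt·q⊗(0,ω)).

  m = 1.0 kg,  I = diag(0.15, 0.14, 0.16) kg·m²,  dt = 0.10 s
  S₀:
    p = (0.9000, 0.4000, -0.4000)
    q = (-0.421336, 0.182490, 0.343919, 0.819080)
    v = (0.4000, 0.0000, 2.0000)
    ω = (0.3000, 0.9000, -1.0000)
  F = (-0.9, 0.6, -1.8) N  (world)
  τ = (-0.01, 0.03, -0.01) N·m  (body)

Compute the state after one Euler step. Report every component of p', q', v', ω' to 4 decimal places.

p' = (0.9400, 0.4000, -0.2000)
q' = (-0.3977, 0.1218, 0.3456, 0.8412)
v' = (0.3100, 0.0600, 1.8200)
ω' = (0.3053, 0.9193, -1.0046)

linear accel F/m = (-0.9000, 0.6000, -1.8000)
p + v·dt = (0.9400, 0.4000, -0.2000)
new velocity v' = (0.3100, 0.0600, 1.8200)
α = I⁻¹(τ − ω×Iω) = (0.0533, 0.1929, -0.0456)
ω' = ω + α·dt = (0.3053, 0.9193, -1.0046)
2q̇ = q⊗(0,ω) = (0.4548059, -1.2074918, 0.0490116, 0.4824013)
q' = normalize(q + ½dt·q⊗(0,ω)) = (-0.3977, 0.1218, 0.3456, 0.8412)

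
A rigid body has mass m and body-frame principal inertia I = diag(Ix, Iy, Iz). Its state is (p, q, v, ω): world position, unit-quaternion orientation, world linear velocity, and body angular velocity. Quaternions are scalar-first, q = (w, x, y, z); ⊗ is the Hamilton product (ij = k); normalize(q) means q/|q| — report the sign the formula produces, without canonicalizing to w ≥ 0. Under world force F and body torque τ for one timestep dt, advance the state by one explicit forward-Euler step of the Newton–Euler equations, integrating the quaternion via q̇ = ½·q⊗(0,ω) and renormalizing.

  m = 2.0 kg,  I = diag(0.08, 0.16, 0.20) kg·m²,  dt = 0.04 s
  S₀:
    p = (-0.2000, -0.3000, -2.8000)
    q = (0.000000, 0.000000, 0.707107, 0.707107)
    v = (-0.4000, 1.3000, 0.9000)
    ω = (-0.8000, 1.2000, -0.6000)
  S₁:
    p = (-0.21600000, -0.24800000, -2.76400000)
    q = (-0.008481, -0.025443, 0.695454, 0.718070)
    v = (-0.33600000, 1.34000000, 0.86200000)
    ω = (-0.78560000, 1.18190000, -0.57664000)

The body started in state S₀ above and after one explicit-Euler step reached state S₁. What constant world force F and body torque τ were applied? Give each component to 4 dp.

Δω = ω₁−ω₀ = (0.01440000, -0.01810000, 0.02336000)
gyro term ω₀×Iω₀ = (-0.0288, -0.0576, -0.0768)
applied torque τ = (0.0000, -0.1300, 0.0400)
v₁ − v₀ = (0.06400000, 0.04000000, -0.03800000)
m·(v₁−v₀)/dt = (3.2000, 2.0000, -1.9000)

F = (3.2000, 2.0000, -1.9000)
τ = (0.0000, -0.1300, 0.0400)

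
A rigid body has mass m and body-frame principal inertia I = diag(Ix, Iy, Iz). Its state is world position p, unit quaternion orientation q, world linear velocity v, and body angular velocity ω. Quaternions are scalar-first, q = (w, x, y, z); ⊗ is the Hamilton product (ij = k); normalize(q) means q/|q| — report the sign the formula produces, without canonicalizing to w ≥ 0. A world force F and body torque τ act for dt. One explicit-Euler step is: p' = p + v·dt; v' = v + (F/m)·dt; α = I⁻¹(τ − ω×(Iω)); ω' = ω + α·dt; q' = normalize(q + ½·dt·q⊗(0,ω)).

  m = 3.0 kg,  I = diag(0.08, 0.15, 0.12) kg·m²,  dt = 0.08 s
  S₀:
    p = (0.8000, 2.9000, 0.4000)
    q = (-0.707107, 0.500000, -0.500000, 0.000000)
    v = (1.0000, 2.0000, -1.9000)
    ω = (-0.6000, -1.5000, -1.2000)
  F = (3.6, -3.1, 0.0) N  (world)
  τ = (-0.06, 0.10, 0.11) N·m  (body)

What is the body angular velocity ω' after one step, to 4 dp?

gyro term ω×Iω = (-0.0540, -0.0288, 0.0630)
angular accel α = (-0.0750, 0.8587, 0.3917)
new body rate ω' = (-0.6060, -1.4313, -1.1687)

ω' = (-0.6060, -1.4313, -1.1687)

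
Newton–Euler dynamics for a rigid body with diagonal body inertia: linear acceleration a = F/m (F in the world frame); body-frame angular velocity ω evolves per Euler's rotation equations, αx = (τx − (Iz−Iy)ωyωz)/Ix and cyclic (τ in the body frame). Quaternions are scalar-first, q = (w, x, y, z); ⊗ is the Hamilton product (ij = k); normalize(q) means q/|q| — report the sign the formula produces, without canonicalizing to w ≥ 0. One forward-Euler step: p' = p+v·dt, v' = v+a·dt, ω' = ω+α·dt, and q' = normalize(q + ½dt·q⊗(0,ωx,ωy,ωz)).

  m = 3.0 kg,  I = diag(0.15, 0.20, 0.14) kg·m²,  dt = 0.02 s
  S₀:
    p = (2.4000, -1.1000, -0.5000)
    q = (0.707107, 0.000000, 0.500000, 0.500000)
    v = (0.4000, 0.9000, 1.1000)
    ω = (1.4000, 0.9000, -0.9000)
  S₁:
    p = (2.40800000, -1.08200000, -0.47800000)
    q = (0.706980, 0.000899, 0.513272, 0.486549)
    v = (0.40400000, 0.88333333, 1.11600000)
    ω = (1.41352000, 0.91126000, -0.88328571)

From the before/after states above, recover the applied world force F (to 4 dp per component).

F = (0.6000, -2.5000, 2.4000)

Δv = v₁−v₀ = (0.00400000, -0.01666667, 0.01600000)
m·(v₁−v₀)/dt = (0.6000, -2.5000, 2.4000)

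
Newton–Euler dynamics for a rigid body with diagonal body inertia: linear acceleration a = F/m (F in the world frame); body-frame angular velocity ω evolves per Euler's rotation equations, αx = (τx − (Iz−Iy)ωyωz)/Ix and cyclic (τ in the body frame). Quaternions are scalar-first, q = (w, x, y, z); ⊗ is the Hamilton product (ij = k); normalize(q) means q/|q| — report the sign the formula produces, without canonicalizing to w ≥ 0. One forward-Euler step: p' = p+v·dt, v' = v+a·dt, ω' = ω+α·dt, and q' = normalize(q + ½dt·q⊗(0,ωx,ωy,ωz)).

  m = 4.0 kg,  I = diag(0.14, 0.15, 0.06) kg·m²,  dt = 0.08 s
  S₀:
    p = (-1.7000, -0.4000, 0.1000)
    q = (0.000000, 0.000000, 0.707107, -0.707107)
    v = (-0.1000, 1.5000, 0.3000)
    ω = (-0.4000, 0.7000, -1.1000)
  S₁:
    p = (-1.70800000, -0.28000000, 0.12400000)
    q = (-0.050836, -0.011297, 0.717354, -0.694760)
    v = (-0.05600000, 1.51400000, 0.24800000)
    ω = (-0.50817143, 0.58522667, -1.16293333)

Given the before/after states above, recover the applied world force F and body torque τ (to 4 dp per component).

F = (2.2000, 0.7000, -2.6000)
τ = (-0.1200, -0.1800, -0.0500)

Δω = ω₁−ω₀ = (-0.10817143, -0.11477333, -0.06293333)
gyro term ω₀×Iω₀ = (0.0693, 0.0352, -0.0028)
applied torque τ = (-0.1200, -0.1800, -0.0500)
Δv = v₁−v₀ = (0.04400000, 0.01400000, -0.05200000)
applied force F = (2.2000, 0.7000, -2.6000)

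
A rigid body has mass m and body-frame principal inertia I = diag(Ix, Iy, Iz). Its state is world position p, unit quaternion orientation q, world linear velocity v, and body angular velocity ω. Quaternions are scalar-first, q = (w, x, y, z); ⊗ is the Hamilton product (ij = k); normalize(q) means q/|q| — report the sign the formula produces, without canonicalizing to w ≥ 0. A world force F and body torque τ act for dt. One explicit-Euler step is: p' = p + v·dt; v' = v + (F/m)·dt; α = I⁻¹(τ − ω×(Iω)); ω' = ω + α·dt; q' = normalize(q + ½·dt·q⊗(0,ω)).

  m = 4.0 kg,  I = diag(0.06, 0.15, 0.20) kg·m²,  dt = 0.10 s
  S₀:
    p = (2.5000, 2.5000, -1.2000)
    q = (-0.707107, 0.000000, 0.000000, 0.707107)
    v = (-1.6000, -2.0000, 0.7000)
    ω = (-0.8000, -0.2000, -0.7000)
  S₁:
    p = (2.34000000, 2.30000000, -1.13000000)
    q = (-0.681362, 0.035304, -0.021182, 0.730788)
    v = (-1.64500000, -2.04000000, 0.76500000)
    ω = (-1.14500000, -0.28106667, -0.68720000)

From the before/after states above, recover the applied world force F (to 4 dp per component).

F = (-1.8000, -1.6000, 2.6000)

Δv = v₁−v₀ = (-0.04500000, -0.04000000, 0.06500000)
applied force F = (-1.8000, -1.6000, 2.6000)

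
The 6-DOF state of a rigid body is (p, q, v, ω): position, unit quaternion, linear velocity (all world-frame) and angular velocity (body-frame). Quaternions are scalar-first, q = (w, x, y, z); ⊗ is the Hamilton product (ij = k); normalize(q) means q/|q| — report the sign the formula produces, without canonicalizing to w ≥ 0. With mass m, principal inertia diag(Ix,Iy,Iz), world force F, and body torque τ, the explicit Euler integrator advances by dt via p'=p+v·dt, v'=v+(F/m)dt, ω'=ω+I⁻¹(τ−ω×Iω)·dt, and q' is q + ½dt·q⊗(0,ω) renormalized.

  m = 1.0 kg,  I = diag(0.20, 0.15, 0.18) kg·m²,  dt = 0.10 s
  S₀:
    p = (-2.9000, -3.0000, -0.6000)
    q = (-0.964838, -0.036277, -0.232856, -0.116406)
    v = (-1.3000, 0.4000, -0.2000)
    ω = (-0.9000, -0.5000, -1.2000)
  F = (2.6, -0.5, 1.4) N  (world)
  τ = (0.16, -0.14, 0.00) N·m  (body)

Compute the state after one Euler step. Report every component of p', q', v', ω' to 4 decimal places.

gyro term ω×Iω = (0.0180, 0.0216, -0.0225)
angular accel α = (0.7100, -1.0773, 0.1250)
new body rate ω' = (-0.8290, -0.6077, -1.1875)
Hamilton product q⊗(0,ω) = (-0.2887645, 1.0895784, 0.5436520, 0.9663737)
updated quaternion q' = (-0.9762, 0.0181, -0.2050, -0.0679)
p' = p + v·dt = (-3.0300, -2.9600, -0.6200)
v + (F/m)dt = (-1.0400, 0.3500, -0.0600)

p' = (-3.0300, -2.9600, -0.6200)
q' = (-0.9762, 0.0181, -0.2050, -0.0679)
v' = (-1.0400, 0.3500, -0.0600)
ω' = (-0.8290, -0.6077, -1.1875)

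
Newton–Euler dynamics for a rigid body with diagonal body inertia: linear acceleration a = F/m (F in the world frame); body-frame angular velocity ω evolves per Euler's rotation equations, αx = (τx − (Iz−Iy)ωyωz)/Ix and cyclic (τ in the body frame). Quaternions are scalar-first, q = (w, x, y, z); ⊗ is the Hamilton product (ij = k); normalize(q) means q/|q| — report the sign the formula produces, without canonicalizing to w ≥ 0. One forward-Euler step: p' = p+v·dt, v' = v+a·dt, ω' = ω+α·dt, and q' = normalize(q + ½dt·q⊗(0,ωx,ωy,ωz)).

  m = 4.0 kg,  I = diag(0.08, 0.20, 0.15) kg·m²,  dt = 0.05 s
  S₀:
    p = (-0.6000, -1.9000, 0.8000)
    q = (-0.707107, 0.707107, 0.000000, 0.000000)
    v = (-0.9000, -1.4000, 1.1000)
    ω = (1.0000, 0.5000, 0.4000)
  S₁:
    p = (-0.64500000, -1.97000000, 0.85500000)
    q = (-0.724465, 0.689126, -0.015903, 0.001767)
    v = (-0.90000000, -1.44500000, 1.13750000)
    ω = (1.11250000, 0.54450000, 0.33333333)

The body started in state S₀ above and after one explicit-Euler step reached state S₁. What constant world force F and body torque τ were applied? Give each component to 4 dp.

v₁ − v₀ = (0.00000000, -0.04500000, 0.03750000)
applied force F = (0.0000, -3.6000, 3.0000)
ω₁ − ω₀ = (0.11250000, 0.04450000, -0.06666667)
gyro term ω₀×Iω₀ = (-0.0100, -0.0280, 0.0600)
τ = I·(Δω/dt) + ω₀×(Iω₀) = (0.1700, 0.1500, -0.1400)

F = (0.0000, -3.6000, 3.0000)
τ = (0.1700, 0.1500, -0.1400)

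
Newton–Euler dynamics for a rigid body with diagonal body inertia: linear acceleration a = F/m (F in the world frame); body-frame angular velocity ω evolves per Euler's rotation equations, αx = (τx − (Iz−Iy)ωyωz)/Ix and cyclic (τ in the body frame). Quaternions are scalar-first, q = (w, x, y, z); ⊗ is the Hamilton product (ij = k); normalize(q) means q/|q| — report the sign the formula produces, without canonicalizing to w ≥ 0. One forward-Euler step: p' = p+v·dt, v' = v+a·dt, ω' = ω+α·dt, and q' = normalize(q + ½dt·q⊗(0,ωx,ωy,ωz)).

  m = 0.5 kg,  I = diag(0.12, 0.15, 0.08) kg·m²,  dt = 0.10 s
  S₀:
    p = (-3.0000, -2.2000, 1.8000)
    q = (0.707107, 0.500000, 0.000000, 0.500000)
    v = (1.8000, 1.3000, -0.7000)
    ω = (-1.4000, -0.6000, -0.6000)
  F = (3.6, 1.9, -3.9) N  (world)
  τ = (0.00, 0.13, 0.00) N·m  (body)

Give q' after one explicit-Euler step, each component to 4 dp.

q' = (0.7546, 0.4640, -0.0411, 0.4622)

Hamilton product q⊗(0,ω) = (1.0000000, -0.6899498, -0.8242642, -0.7242642)
updated quaternion q' = (0.7546, 0.4640, -0.0411, 0.4622)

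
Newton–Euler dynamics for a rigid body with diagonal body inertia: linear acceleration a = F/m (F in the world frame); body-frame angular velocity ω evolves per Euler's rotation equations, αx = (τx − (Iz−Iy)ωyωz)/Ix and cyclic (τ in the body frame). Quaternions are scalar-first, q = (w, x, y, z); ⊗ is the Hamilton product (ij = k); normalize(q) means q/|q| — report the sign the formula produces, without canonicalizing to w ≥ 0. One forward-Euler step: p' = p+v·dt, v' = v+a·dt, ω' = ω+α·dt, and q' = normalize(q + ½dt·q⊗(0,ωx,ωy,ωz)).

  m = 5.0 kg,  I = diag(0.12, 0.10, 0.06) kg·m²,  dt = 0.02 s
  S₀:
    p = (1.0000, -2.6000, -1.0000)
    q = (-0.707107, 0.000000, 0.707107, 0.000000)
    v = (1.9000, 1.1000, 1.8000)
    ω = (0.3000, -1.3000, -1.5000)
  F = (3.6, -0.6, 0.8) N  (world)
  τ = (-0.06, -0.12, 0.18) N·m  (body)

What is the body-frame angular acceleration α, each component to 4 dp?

α = (0.1500, -0.9300, 2.8700)

ω×(Iω) gyroscopic = (-0.0780, -0.0270, 0.0078)
angular accel α = (0.1500, -0.9300, 2.8700)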